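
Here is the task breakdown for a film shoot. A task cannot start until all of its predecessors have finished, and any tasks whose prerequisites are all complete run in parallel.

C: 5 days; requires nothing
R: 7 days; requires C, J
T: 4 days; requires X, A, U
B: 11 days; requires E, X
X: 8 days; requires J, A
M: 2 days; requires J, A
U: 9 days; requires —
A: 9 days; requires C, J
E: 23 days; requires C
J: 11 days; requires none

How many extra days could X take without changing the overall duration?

J→A→X→B = 11+9+8+11 = 39 sets the makespan at 39 days.
X finishes as early as 28 and must finish by 28.
So X can slip 28 − 28 = 0 days.

0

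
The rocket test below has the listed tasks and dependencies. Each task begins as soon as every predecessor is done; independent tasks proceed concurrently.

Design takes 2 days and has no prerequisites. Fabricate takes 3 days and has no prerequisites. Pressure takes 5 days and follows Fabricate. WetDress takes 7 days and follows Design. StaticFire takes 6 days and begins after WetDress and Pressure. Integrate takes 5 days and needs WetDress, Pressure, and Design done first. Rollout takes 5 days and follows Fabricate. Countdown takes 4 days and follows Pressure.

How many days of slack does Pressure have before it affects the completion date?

Critical path: Design→WetDress→StaticFire = 2+7+6 = 15, so the finish is 15 days.
Pressure finishes as early as 8 and must finish by 9.
Slack of Pressure = 4 − 3 = 1 day.

1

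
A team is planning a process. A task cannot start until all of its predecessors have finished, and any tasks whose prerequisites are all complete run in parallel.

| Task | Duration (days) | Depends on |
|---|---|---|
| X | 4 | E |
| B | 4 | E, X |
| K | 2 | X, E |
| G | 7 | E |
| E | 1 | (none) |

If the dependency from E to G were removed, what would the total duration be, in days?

9

With the dependency in place, E→X→B = 1+4+4 = 9 sets the finish at 9 days.
Without E→G, G's earliest start moves from 1 to 0.
New critical path: E→X→B = 1+4+4 = 9 ⇒ 9 days.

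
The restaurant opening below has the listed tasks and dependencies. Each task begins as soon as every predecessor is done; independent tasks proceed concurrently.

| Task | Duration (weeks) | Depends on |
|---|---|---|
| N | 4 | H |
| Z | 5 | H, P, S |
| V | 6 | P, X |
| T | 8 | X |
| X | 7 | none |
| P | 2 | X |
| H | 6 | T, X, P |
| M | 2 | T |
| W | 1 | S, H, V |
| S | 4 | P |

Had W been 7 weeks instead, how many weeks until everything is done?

Baseline: X→T→H→Z = 7+8+6+5 = 26 → 26 weeks.
The longest path through W is only 22 weeks, so W has float 4.
Now X→T→H→W = 7+8+6+7 = 28 is longest, so the finish becomes 28 weeks.

28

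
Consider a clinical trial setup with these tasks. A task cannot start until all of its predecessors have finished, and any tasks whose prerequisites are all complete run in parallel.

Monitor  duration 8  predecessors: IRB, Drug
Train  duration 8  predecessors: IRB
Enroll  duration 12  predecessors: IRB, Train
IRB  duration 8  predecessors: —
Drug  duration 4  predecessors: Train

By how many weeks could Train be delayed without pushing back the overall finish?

0

IRB→Train→Drug→Monitor = 8+8+4+8 = 28 sets the makespan at 28 weeks.
The longest chain containing Train totals 28 weeks.
So Train can slip 16 − 16 = 0 weeks.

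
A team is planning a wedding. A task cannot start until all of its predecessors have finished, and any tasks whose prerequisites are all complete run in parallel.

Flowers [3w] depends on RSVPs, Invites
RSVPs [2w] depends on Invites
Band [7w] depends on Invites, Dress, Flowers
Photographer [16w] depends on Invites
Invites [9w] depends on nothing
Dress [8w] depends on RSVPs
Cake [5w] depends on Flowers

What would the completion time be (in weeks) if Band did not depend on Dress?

25

Before: longest chain Invites→RSVPs→Dress→Band = 9+2+8+7 = 26, finish 26.
Without Dress→Band, Band's earliest start moves from 19 to 14.
New critical path: Invites→Photographer = 9+16 = 25 ⇒ 25 weeks.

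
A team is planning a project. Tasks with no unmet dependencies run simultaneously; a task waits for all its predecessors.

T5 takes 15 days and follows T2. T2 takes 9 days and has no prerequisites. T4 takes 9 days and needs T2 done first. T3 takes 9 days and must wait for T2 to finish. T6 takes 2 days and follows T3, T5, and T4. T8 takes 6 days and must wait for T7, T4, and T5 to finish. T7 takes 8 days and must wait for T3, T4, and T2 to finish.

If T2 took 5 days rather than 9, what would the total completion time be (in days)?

28

As given, the longest chain is T2→T3→T7→T8 = 9+9+8+6 = 32, so the finish is 32 days.
Since T2 is critical, the -4 change carries straight to that chain (now 28 days).
No other chain overtakes it, so the finish is 28 days.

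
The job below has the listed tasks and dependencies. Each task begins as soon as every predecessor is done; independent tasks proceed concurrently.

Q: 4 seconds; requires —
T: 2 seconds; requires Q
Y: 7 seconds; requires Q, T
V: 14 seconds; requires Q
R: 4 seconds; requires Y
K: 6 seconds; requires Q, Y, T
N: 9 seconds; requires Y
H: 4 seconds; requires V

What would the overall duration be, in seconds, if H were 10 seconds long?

The binding path is Q→V→H = 4+14+4 = 22; finish at 22 seconds.
H lies on that path, so at 10 seconds the path becomes 28 seconds.
That remains the longest chain; total 28 seconds.

28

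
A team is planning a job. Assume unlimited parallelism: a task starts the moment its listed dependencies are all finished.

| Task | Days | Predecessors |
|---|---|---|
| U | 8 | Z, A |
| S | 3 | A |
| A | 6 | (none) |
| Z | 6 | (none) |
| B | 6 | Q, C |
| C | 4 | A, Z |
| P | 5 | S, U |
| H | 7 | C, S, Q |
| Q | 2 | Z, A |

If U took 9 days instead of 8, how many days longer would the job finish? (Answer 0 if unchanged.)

1

Baseline: A→U→P = 6+8+5 = 19 → 19 days.
Since U is critical, the +1 change carries straight to that chain (now 20 days).
That remains the longest chain; total 20 days.
Change in finish: 20 − 19 = +1 days.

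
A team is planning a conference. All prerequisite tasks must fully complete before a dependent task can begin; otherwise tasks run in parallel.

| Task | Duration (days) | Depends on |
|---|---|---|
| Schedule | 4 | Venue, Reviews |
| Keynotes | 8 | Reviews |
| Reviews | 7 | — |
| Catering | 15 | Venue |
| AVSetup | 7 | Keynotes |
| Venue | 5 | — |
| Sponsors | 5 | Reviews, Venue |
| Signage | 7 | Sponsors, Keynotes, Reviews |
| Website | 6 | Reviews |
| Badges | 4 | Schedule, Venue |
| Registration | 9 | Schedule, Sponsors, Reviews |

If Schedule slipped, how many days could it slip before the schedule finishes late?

Critical path: Reviews→Keynotes→AVSetup = 7+8+7 = 22, so the finish is 22 days.
Longest path through Schedule: 20 days (earliest finish 11, latest finish 13).
Float = 22 − 20 = 2.

2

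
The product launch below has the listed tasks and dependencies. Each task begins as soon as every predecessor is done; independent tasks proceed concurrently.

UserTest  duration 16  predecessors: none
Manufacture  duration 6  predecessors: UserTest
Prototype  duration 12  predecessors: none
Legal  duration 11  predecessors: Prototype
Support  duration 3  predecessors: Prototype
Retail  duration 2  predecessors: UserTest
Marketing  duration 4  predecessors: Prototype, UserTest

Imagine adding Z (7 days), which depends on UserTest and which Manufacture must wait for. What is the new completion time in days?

Originally the product launch takes 23 days.
With Z inserted, Manufacture now waits for max(UserTest, Z).
New critical path: UserTest→Z→Manufacture = 16+7+6 = 29 ⇒ 29 days.

29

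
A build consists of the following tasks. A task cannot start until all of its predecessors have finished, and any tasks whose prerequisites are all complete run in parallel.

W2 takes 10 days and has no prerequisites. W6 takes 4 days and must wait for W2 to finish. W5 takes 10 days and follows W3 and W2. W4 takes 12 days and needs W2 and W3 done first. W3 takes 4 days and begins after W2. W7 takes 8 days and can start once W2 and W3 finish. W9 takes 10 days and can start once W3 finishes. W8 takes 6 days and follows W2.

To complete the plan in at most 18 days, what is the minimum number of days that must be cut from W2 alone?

Current finish: 26 days; target: 18.
W2 is on every critical path, so each day cut from W2 cuts the finish by one (this holds down to a finish of 17).
Need 26 − 18 = 8 days off W2 → W2 becomes 2 days, finish becomes 18.

8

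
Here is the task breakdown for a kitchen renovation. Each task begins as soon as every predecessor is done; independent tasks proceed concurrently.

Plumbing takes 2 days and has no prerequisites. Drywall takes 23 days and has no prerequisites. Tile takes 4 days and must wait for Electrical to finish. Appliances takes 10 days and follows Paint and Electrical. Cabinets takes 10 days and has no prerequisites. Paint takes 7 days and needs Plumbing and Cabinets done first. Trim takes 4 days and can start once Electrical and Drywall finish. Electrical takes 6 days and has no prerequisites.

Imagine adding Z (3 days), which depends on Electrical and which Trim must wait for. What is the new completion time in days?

Originally the project takes 27 days.
With Z inserted, Trim now waits for max(Electrical, Drywall, Z).
New critical path: Drywall→Trim = 23+4 = 27 ⇒ 27 days.

27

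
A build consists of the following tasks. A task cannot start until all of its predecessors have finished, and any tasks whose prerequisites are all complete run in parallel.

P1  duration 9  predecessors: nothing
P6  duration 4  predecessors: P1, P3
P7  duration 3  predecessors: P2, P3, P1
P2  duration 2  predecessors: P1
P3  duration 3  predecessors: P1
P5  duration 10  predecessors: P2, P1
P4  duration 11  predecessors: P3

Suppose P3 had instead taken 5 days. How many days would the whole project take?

25

As given, the longest chain is P1→P3→P4 = 9+3+11 = 23, so the finish is 23 days.
P3 lies on that path, so at 5 days the path becomes 25 days.
That remains the longest chain; total 25 days.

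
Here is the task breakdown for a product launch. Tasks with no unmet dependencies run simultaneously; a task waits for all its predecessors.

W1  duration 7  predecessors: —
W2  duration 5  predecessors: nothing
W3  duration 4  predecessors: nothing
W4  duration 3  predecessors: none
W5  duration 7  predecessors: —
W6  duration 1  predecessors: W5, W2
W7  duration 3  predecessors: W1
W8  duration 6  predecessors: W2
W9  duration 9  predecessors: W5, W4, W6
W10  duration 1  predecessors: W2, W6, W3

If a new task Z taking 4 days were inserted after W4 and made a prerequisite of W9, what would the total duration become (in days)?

Originally the product launch takes 17 days.
With Z inserted, W9 now waits for max(W5, W4, W6, Z).
New critical path: W5→W6→W9 = 7+1+9 = 17 ⇒ 17 days.

17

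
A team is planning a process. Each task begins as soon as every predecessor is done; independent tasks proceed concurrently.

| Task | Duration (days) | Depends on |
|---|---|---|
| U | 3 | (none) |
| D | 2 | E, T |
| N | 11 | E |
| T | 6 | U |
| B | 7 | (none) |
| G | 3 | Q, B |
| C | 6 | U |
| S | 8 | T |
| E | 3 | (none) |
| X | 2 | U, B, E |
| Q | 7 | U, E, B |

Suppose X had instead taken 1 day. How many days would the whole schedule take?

17

Baseline: U→T→S = 3+6+8 = 17 → 17 days.
The longest path through X is only 9 days, so X has float 8.
The critical path is still U→T→S; finish is now 17 days.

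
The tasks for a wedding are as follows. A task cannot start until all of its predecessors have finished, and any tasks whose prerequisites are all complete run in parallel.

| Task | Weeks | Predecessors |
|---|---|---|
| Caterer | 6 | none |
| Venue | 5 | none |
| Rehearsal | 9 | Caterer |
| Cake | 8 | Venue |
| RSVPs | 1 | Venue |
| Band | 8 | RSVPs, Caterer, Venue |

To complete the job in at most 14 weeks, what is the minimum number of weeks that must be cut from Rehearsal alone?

Current finish: 15 weeks; target: 14.
Rehearsal is on every critical path, so each week cut from Rehearsal cuts the finish by one (this holds down to a finish of 14).
Need 15 − 14 = 1 week off Rehearsal → Rehearsal becomes 8 weeks, finish becomes 14.

1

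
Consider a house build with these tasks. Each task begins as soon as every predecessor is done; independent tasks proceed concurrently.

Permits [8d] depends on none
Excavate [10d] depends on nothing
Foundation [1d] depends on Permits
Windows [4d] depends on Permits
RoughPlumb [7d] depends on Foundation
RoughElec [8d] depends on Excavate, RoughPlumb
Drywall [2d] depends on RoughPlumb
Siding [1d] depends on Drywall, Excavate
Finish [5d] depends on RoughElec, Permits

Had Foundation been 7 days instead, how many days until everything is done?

35

As given, the longest chain is Permits→Foundation→RoughPlumb→RoughElec→Finish = 8+1+7+8+5 = 29, so the finish is 29 days.
Since Foundation is critical, the +6 change carries straight to that chain (now 35 days).
The critical path is still Permits→Foundation→RoughPlumb→RoughElec→Finish; finish is now 35 days.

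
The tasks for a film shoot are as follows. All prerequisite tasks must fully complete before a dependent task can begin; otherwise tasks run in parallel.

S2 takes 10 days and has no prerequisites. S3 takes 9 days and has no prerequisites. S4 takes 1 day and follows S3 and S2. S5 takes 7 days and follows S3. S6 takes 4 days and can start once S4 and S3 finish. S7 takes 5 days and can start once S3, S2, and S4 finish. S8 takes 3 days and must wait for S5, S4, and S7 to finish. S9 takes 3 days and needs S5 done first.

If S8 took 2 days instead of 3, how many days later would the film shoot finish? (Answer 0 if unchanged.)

0

The binding path is S2→S4→S7→S8 = 10+1+5+3 = 19; finish at 19 days.
S8 is on the critical path; changing it to 2 makes that path 18 days.
The binding chain switches to S3→S5→S9 = 9+7+3 = 19; finish 19 days.
Change in finish: 19 − 19 = +0 days.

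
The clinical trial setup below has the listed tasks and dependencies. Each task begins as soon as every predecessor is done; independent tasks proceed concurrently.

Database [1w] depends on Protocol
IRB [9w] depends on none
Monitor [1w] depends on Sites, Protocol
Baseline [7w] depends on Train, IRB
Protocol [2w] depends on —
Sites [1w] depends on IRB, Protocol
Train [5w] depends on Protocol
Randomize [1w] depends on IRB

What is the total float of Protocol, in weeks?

2

The longest chain is IRB→Baseline = 9+7 = 16; overall finish 16 weeks.
Longest path through Protocol: 14 weeks (earliest finish 2, latest finish 4).
Slack of Protocol = 2 − 0 = 2 weeks.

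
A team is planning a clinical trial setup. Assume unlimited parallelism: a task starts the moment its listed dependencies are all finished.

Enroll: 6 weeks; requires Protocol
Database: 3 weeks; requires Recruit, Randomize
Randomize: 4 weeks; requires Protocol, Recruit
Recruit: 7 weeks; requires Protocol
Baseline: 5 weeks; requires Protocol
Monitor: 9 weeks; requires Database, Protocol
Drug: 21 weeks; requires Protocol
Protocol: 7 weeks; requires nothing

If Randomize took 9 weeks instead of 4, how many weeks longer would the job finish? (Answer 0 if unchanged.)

Actual critical path: Protocol→Recruit→Randomize→Database→Monitor = 7+7+4+3+9 = 30 ⇒ 30 weeks.
Randomize lies on that path, so at 9 weeks the path becomes 35 weeks.
The critical path is still Protocol→Recruit→Randomize→Database→Monitor; finish is now 35 weeks.
Change in finish: 35 − 30 = +5 weeks.

5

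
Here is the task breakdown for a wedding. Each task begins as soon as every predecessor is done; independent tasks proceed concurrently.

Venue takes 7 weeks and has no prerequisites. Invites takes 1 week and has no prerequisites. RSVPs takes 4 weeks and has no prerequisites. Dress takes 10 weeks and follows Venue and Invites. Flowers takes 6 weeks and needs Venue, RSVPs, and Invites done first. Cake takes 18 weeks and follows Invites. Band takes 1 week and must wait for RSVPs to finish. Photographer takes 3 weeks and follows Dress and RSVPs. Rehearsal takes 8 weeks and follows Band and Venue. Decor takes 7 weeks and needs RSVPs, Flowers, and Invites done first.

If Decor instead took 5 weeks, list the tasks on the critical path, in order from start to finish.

Venue, Dress, Photographer

As given, the longest chain is Venue→Flowers→Decor = 7+6+7 = 20, so the finish is 20 weeks.
Decor is on the critical path; changing it to 5 makes that path 18 weeks.
Now Venue→Dress→Photographer = 7+10+3 = 20 is longest, so the finish becomes 20 weeks.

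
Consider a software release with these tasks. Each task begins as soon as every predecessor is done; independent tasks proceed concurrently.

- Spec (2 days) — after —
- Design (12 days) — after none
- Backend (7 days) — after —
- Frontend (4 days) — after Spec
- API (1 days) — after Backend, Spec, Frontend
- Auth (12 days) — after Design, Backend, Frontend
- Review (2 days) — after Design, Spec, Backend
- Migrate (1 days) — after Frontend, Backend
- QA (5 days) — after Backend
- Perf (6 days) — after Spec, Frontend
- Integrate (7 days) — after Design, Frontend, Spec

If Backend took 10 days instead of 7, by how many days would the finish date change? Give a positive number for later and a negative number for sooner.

0

Baseline: Design→Auth = 12+12 = 24 → 24 days.
Backend has 5 days of float (longest path through it is 19).
That remains the longest chain; total 24 days.
Change in finish: 24 − 24 = +0 days.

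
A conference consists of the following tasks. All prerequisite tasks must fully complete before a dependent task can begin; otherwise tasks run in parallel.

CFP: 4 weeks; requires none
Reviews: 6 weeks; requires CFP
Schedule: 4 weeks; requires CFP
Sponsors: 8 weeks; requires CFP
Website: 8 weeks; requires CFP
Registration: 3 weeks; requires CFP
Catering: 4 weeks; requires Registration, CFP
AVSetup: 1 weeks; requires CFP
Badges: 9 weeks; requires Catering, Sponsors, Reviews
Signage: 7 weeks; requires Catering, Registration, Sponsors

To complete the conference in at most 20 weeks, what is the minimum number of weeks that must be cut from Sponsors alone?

1

Current finish: 21 weeks; target: 20.
Sponsors is on every critical path, so each week cut from Sponsors cuts the finish by one (this holds down to a finish of 20).
Need 21 − 20 = 1 week off Sponsors → Sponsors becomes 7 weeks, finish becomes 20.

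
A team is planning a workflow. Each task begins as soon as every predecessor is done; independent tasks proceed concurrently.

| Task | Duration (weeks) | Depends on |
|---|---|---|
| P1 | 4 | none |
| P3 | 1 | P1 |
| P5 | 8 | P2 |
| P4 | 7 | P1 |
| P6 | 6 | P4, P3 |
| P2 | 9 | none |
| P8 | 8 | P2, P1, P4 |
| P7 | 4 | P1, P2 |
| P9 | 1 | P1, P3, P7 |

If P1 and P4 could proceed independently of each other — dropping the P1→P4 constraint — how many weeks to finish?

17

Before: longest chain P1→P4→P8 = 4+7+8 = 19, finish 19.
Without P1→P4, P4's earliest start moves from 4 to 0.
New critical path: P2→P5 = 9+8 = 17 ⇒ 17 weeks.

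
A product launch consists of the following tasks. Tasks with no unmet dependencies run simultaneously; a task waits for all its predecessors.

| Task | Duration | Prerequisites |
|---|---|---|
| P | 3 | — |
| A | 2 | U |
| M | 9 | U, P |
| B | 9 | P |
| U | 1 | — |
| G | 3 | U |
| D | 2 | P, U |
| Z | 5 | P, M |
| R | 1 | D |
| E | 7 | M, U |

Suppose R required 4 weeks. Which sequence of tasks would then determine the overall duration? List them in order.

P, M, E

Actual critical path: P→M→E = 3+9+7 = 19 ⇒ 19 weeks.
R has 13 weeks of float (longest path through it is 6).
No other chain overtakes it, so the finish is 19 weeks.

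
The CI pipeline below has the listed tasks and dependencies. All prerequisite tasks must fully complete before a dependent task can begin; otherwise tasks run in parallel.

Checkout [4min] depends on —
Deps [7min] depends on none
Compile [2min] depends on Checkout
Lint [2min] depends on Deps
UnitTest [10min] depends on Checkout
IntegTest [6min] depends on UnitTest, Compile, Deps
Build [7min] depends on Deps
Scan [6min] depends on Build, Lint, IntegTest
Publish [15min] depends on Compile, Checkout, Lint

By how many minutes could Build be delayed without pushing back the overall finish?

Critical path: Checkout→UnitTest→IntegTest→Scan = 4+10+6+6 = 26, so the finish is 26 minutes.
Build finishes as early as 14 and must finish by 20.
Slack of Build = 13 − 7 = 6 minutes.

6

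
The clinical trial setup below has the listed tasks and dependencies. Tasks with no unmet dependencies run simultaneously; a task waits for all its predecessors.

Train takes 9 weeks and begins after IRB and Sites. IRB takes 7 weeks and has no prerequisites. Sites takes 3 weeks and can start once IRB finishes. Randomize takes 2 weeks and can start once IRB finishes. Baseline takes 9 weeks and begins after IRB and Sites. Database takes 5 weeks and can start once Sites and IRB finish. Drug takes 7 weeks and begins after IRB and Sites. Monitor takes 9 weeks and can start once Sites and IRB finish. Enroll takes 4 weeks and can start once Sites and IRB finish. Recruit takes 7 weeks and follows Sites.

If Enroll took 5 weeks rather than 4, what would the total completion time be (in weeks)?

The binding path is IRB→Sites→Train = 7+3+9 = 19; finish at 19 weeks.
Enroll is off the critical path — its longest chain is 14 weeks, giving 5 of slack.
That remains the longest chain; total 19 weeks.

19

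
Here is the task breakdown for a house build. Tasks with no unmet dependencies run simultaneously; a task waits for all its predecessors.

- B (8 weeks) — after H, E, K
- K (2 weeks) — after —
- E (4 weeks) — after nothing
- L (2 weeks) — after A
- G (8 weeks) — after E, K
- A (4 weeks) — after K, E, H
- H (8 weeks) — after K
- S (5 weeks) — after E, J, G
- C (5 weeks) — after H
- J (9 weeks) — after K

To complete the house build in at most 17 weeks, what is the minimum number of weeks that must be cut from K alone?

Current finish: 18 weeks; target: 17.
K is on every critical path, so each week cut from K cuts the finish by one (this holds down to a finish of 17).
Need 18 − 17 = 1 week off K → K becomes 1 week, finish becomes 17.

1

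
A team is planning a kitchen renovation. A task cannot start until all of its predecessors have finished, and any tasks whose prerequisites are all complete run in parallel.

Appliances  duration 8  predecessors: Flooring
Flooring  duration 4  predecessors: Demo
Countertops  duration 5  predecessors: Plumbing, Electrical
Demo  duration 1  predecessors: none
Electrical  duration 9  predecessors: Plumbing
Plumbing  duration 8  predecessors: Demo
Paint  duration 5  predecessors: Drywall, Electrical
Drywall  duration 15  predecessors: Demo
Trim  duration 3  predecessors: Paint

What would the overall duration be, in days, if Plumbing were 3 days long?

24

Actual critical path: Demo→Plumbing→Electrical→Paint→Trim = 1+8+9+5+3 = 26 ⇒ 26 days.
Plumbing lies on that path, so at 3 days the path becomes 21 days.
New critical path: Demo→Drywall→Paint→Trim = 1+15+5+3 = 24 ⇒ 24 days.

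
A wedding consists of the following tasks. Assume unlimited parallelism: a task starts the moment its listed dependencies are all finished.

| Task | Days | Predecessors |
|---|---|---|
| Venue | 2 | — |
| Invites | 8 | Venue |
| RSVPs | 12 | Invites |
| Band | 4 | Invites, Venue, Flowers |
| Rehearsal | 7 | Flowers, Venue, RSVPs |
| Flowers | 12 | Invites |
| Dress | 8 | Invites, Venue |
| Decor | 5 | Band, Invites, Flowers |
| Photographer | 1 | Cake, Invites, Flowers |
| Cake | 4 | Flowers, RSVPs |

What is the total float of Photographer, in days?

The longest chain is Venue→Invites→Flowers→Band→Decor = 2+8+12+4+5 = 31; overall finish 31 days.
The longest chain containing Photographer totals 27 days.
Float = 31 − 27 = 4.

4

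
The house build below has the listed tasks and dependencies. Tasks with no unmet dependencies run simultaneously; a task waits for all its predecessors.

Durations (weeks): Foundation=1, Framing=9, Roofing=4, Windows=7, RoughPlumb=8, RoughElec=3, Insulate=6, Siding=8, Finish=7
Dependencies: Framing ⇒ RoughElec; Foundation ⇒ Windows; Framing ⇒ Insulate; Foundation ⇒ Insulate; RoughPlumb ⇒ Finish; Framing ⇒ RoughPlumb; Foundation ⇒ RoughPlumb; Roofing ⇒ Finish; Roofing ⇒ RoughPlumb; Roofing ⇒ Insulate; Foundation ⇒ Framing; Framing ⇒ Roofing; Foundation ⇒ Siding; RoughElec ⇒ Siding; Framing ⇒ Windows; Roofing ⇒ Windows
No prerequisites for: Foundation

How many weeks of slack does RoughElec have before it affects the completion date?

Critical path: Foundation→Framing→Roofing→RoughPlumb→Finish = 1+9+4+8+7 = 29, so the finish is 29 weeks.
Longest path through RoughElec: 21 weeks (earliest finish 13, latest finish 21).
So RoughElec can slip 21 − 13 = 8 weeks.

8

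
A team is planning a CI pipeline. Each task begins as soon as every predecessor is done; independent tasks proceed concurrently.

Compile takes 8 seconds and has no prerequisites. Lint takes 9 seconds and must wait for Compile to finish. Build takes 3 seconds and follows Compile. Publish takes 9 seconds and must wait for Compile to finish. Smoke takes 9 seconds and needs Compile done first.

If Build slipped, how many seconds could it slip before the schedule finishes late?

The longest chain is Compile→Lint = 8+9 = 17; overall finish 17 seconds.
The longest chain containing Build totals 11 seconds.
So Build can slip 17 − 11 = 6 seconds.

6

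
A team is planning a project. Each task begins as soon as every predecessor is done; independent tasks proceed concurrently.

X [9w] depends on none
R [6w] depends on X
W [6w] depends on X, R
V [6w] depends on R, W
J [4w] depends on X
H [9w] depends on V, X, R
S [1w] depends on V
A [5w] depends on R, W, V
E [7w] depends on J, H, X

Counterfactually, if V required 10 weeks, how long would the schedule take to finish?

The binding path is X→R→W→V→H→E = 9+6+6+6+9+7 = 43; finish at 43 weeks.
Since V is critical, the +4 change carries straight to that chain (now 47 weeks).
No other chain overtakes it, so the finish is 47 weeks.

47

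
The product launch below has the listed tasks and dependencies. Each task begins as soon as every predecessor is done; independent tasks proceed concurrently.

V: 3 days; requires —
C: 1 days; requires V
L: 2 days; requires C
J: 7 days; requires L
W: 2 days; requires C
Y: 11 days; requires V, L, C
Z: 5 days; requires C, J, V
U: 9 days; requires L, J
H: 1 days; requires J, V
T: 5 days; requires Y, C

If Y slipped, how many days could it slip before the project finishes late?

0

The longest chain is V→C→L→J→U = 3+1+2+7+9 = 22; overall finish 22 days.
The longest chain containing Y totals 22 days.
Slack of Y = 6 − 6 = 0 days.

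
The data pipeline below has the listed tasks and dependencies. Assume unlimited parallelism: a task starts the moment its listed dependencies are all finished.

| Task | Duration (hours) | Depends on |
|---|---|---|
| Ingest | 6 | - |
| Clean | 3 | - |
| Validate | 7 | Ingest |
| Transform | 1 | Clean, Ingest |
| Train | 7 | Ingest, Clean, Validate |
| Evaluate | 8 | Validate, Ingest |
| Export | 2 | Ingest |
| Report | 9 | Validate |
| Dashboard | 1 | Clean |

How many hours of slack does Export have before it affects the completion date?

Critical path: Ingest→Validate→Report = 6+7+9 = 22, so the finish is 22 hours.
The longest chain containing Export totals 8 hours.
So Export can slip 22 − 8 = 14 hours.

14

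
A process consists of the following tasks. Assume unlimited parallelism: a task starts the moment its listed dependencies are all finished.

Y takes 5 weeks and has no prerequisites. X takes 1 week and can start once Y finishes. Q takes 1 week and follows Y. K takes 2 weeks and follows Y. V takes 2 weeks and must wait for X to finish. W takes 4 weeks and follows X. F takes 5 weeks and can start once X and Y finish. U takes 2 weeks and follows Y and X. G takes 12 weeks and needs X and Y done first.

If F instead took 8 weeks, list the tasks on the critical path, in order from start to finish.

The binding path is Y→X→G = 5+1+12 = 18; finish at 18 weeks.
The longest path through F is only 11 weeks, so F has float 7.
That remains the longest chain; total 18 weeks.

Y, X, G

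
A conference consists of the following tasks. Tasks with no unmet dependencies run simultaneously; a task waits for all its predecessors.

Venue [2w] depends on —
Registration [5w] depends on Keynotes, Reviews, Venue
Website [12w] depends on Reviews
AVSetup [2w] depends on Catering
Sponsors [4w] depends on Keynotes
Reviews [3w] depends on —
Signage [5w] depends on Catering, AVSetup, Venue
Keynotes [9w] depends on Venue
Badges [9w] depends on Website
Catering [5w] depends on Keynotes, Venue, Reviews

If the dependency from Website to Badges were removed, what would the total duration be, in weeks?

Original critical path: Reviews→Website→Badges = 3+12+9 = 24 ⇒ 24 weeks.
Without Website→Badges, Badges's earliest start moves from 15 to 0.
The longest chain is now Venue→Keynotes→Catering→AVSetup→Signage = 2+9+5+2+5 = 23, so the schedule takes 23 weeks.

23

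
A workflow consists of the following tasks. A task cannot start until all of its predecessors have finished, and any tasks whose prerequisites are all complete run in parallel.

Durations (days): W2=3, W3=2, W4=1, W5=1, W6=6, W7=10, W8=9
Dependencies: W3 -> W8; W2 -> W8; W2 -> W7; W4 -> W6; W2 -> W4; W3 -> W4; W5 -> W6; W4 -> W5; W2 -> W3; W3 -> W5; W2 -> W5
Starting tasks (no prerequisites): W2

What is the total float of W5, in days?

1

W2→W3→W8 = 3+2+9 = 14 sets the makespan at 14 days.
The longest chain containing W5 totals 13 days.
Float = 14 − 13 = 1.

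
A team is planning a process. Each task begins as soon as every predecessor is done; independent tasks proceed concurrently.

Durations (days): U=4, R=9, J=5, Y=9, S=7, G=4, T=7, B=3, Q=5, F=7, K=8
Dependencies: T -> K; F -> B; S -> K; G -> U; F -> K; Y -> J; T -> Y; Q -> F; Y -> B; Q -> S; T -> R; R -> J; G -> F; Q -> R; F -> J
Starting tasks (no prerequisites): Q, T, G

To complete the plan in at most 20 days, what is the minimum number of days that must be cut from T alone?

1

Current finish: 21 days; target: 20.
T is on every critical path, so each day cut from T cuts the finish by one (this holds down to a finish of 20).
Need 21 − 20 = 1 day off T → T becomes 6 days, finish becomes 20.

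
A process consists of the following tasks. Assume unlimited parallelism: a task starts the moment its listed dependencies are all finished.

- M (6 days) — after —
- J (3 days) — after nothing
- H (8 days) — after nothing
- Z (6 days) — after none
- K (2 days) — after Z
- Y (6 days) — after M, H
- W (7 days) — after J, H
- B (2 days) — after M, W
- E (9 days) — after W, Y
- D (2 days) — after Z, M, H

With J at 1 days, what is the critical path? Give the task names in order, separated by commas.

The binding path is H→W→E = 8+7+9 = 24; finish at 24 days.
J is off the critical path — its longest chain is 19 days, giving 5 of slack.
The critical path is still H→W→E; finish is now 24 days.

H, W, E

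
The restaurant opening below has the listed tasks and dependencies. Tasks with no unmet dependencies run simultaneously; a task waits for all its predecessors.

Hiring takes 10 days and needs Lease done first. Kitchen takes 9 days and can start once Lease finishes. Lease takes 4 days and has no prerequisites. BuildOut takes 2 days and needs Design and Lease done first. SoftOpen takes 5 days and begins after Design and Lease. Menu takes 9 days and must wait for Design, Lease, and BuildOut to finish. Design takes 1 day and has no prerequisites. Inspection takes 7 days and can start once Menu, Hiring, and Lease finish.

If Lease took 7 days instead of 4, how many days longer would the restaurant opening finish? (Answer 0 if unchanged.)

The binding path is Lease→BuildOut→Menu→Inspection = 4+2+9+7 = 22; finish at 22 days.
Since Lease is critical, the +3 change carries straight to that chain (now 25 days).
No other chain overtakes it, so the finish is 25 days.
Change in finish: 25 − 22 = +3 days.

3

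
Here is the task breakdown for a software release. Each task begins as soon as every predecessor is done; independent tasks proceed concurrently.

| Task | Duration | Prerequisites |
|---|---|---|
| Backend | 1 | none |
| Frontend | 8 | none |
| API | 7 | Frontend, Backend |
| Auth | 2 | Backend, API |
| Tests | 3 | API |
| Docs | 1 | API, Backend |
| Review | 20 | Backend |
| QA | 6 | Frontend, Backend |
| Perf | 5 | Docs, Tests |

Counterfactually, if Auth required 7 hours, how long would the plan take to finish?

Critical path before the change: Frontend→API→Tests→Perf = 8+7+3+5 = 23 giving 23 hours.
Auth is off the critical path — its longest chain is 17 hours, giving 6 of slack.
That remains the longest chain; total 23 hours.

23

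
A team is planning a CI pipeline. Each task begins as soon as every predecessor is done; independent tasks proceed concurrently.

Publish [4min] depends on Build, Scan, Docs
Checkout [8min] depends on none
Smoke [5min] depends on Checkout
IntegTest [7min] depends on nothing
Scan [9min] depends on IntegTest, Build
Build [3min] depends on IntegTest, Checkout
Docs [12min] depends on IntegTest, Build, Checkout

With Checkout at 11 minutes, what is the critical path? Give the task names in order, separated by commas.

Checkout, Build, Docs, Publish

The binding path is Checkout→Build→Docs→Publish = 8+3+12+4 = 27; finish at 27 minutes.
Checkout is on the critical path; changing it to 11 makes that path 30 minutes.
No other chain overtakes it, so the finish is 30 minutes.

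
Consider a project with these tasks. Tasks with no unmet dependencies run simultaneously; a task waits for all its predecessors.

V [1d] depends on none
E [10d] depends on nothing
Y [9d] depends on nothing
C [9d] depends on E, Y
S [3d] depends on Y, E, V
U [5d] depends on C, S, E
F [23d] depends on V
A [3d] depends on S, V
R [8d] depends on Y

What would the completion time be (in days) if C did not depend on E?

24

Original critical path: V→F = 1+23 = 24 ⇒ 24 days.
Without E→C, C's earliest start moves from 10 to 9.
After: V→F = 1+23 = 24 → 24 days.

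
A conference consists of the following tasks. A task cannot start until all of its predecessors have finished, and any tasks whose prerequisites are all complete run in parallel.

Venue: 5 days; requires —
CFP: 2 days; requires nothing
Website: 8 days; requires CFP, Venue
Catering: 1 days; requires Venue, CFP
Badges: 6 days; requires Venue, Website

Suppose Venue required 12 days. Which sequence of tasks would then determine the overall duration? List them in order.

Actual critical path: Venue→Website→Badges = 5+8+6 = 19 ⇒ 19 days.
Since Venue is critical, the +7 change carries straight to that chain (now 26 days).
The critical path is still Venue→Website→Badges; finish is now 26 days.

Venue, Website, Badges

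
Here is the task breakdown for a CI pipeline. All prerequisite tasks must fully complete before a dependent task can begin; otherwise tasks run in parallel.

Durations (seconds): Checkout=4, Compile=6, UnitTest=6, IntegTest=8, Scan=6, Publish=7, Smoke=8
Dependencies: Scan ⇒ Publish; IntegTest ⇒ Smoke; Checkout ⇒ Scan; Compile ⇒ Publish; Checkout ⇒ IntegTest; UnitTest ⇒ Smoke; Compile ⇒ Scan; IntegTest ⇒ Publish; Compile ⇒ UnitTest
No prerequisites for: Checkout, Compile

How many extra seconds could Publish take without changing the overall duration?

1

Checkout→IntegTest→Smoke = 4+8+8 = 20 sets the makespan at 20 seconds.
The longest chain containing Publish totals 19 seconds.
So Publish can slip 20 − 19 = 1 second.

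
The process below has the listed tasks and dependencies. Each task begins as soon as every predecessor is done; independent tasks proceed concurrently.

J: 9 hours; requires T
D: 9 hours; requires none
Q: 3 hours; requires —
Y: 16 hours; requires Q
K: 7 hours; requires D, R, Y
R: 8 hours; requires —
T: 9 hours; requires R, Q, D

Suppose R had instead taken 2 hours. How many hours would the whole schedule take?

As given, the longest chain is D→T→J = 9+9+9 = 27, so the finish is 27 hours.
R has 1 hour of float (longest path through it is 26).
That remains the longest chain; total 27 hours.

27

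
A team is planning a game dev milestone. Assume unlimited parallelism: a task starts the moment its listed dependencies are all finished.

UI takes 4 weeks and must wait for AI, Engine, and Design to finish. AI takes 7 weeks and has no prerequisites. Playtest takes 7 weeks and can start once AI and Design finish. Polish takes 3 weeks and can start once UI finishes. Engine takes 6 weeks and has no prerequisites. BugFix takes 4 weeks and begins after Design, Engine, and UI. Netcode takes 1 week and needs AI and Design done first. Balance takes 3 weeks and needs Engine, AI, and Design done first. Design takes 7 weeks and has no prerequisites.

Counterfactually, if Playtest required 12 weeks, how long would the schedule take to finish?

Critical path before the change: Design→UI→BugFix = 7+4+4 = 15 giving 15 weeks.
Playtest has 1 week of float (longest path through it is 14).
Now Design→Playtest = 7+12 = 19 is longest, so the finish becomes 19 weeks.

19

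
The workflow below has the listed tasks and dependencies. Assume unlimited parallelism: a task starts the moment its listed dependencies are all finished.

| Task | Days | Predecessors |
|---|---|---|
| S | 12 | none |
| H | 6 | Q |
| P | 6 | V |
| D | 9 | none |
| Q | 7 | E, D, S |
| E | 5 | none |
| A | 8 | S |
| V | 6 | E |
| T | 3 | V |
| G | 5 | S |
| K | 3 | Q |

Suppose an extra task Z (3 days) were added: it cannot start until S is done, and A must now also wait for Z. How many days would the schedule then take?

Originally the schedule takes 25 days.
With Z inserted, A now waits for max(S, Z).
New critical path: S→Q→H = 12+7+6 = 25 ⇒ 25 days.

25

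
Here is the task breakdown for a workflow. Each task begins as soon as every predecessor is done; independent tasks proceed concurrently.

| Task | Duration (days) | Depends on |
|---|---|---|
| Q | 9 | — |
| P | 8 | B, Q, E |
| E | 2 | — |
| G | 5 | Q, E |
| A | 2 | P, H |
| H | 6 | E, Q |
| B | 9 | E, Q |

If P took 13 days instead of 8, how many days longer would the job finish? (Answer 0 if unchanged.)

Critical path before the change: Q→B→P→A = 9+9+8+2 = 28 giving 28 days.
P lies on that path, so at 13 days the path becomes 33 days.
That remains the longest chain; total 33 days.
Change in finish: 33 − 28 = +5 days.

5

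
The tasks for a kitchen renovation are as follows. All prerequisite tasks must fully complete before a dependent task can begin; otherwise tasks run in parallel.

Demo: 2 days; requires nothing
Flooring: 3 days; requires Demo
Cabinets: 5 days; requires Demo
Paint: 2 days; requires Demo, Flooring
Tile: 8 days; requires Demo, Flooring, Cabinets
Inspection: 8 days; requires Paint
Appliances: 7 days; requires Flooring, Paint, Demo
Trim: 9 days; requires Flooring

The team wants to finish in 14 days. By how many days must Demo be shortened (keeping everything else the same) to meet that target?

Current finish: 15 days; target: 14.
Demo is on every critical path, so each day cut from Demo cuts the finish by one (this holds down to a finish of 14).
Need 15 − 14 = 1 day off Demo → Demo becomes 1 day, finish becomes 14.

1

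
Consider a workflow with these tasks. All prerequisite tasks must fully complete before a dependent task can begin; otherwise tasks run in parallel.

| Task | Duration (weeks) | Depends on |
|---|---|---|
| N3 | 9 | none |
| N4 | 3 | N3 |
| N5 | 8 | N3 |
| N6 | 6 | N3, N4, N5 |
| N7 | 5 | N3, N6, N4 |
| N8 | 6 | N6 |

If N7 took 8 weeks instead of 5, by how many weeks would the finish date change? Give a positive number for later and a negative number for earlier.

2

Baseline: N3→N5→N6→N8 = 9+8+6+6 = 29 → 29 weeks.
The longest path through N7 is only 28 weeks, so N7 has float 1.
New critical path: N3→N5→N6→N7 = 9+8+6+8 = 31 ⇒ 31 weeks.
Change in finish: 31 − 29 = +2 weeks.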